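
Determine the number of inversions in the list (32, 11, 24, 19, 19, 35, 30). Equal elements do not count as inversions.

Listing every pair i<j with a[i]>a[j] (using 0-based positions):
(0,1): 32 > 11
(0,2): 32 > 24
(0,3): 32 > 19
(0,4): 32 > 19
(0,6): 32 > 30
(2,3): 24 > 19
(2,4): 24 > 19
(5,6): 35 > 30
That's 8 pairs.

8 inversions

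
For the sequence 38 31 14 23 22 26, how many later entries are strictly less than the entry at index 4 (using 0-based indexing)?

0

The element at index 4 is 22.
Elements after it: 26
None of them are smaller than 22.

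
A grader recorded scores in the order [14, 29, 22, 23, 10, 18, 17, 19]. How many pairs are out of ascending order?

Count, for each position, how many later elements it exceeds:
14: 1
29: 6
22: 4
23: 4
10: 0
18: 1
17: 0
19: 0
Sum: 1 + 6 + 4 + 4 + 0 + 1 + 0 + 0 = 16

16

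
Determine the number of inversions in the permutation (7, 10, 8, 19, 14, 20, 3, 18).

Out-of-order pairs: 10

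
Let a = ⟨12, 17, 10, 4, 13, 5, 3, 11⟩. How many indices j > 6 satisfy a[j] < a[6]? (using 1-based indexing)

1 such element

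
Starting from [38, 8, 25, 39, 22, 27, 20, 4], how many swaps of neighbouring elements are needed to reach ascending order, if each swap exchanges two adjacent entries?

19 swaps

Minimum adjacent swaps = number of inversions (each swap of adjacent out-of-order elements removes one inversion and no swap can remove more).
Count inversions — for each element, later elements that are smaller:
38: 8, 25, 22, 27, 20, 4 → 6
8: 4 → 1
25: 22, 20, 4 → 3
39: 22, 27, 20, 4 → 4
22: 20, 4 → 2
27: 20, 4 → 2
20: 4 → 1
4: none → 0
Total inversions: 6 + 1 + 3 + 4 + 2 + 2 + 1 + 0 = 19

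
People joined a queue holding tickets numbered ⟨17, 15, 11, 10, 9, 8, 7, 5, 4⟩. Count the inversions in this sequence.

Element-by-element contributions:
17 → 15, 11, 10, 9, 8, 7, 5, 4 → 8
15 → 11, 10, 9, 8, 7, 5, 4 → 7
11 → 10, 9, 8, 7, 5, 4 → 6
10 → 9, 8, 7, 5, 4 → 5
9 → 8, 7, 5, 4 → 4
8 → 7, 5, 4 → 3
7 → 5, 4 → 2
5 → 4 → 1
4 → none → 0
Sum: 8 + 7 + 6 + 5 + 4 + 3 + 2 + 1 + 0 = 36

36 inversions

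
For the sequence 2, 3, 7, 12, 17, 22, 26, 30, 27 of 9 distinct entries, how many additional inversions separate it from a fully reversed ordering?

Maximum inversions for 9 distinct elements is C(9, 2) = 9·8/2 = 36.
Current inversions — for each element, count later smaller elements:
2: 0
3: 0
7: 0
12: 0
17: 0
22: 0
26: 0
30: 1
27: 0
Current total: 0 + 0 + 0 + 0 + 0 + 0 + 0 + 1 + 0 = 1
Shortfall: 36 − 1 = 35

35 inversions short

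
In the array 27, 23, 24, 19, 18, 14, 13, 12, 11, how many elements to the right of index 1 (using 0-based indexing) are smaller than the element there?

The element at index 1 is 23.
Elements after it: 24, 19, 18, 14, 13, 12, 11
Those smaller than 23: 19, 18, 14, 13, 12, 11

6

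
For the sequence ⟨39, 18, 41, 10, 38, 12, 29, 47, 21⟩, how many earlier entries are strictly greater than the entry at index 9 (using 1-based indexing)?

5 such elements

The element at index 9 is 21.
Elements before it: 39, 18, 41, 10, 38, 12, 29, 47
Those larger than 21: 39, 41, 38, 29, 47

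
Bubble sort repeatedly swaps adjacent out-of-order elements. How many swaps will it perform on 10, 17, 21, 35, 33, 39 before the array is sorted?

Each adjacent swap fixes exactly one inversion, so the minimum swap count equals the number of inversions.
Count inversions — for each element, later elements that are smaller:
10: none → 0
17: none → 0
21: none → 0
35: 33 → 1
33: none → 0
39: none → 0
Total inversions: 0 + 0 + 0 + 1 + 0 + 0 = 1

1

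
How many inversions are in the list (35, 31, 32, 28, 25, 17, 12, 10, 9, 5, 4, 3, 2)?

There are 77 inversions.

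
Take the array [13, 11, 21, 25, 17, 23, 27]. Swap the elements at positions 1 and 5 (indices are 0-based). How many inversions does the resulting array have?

9

Positions 1 and 5 hold 11 and 23; after swapping, the array is [13, 23, 21, 25, 17, 11, 27].
For each element, count later entries that are smaller:
13 → 11 → 1
23 → 21, 17, 11 → 3
21 → 17, 11 → 2
25 → 17, 11 → 2
17 → 11 → 1
11 → none → 0
27 → none → 0
Sum: 1 + 3 + 2 + 2 + 1 + 0 + 0 = 9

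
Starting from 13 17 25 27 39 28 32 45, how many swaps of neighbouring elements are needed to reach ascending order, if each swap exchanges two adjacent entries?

Each adjacent swap fixes exactly one inversion, so the minimum swap count equals the number of inversions.
Count inversions — for each element, later elements that are smaller:
13: none → 0
17: none → 0
25: none → 0
27: none → 0
39: 28, 32 → 2
28: none → 0
32: none → 0
45: none → 0
Total inversions: 0 + 0 + 0 + 0 + 2 + 0 + 0 + 0 = 2

There are 2 swaps.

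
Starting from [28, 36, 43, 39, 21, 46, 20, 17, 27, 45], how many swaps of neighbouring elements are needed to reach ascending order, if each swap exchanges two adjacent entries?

24 swaps

Each adjacent swap fixes exactly one inversion, so the minimum swap count equals the number of inversions.
Count inversions — for each element, later elements that are smaller:
28: 21, 20, 17, 27 → 4
36: 21, 20, 17, 27 → 4
43: 39, 21, 20, 17, 27 → 5
39: 21, 20, 17, 27 → 4
21: 20, 17 → 2
46: 20, 17, 27, 45 → 4
20: 17 → 1
17: none → 0
27: none → 0
45: none → 0
Total inversions: 4 + 4 + 5 + 4 + 2 + 4 + 1 + 0 + 0 + 0 = 24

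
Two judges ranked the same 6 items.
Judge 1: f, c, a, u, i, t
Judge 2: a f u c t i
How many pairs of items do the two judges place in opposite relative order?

Assign each item its position (1..6) in the first ordering, then rewrite the second ordering as that position sequence:
positions: f→1, c→2, a→3, u→4, i→5, t→6
second ordering as positions: [3, 1, 4, 2, 6, 5]
Discordant pairs = inversions in this position sequence.
3: 1, 2 → 2
1: 0
4: 2 → 1
2: 0
6: 5 → 1
5: 0
Total: 2 + 0 + 1 + 0 + 1 + 0 = 4

4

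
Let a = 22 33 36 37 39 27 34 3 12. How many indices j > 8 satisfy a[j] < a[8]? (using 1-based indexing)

0 such elements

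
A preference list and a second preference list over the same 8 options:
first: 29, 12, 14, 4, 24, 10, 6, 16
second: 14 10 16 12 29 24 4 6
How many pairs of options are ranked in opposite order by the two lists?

13 pairs

Assign each item its position (1..8) in the first ordering, then rewrite the second ordering as that position sequence:
positions: 29→1, 12→2, 14→3, 4→4, 24→5, 10→6, 6→7, 16→8
second ordering as positions: [3, 6, 8, 2, 1, 5, 4, 7]
Discordant pairs = inversions in this position sequence.
3: 2, 1 → 2
6: 2, 1, 5, 4 → 4
8: 2, 1, 5, 4, 7 → 5
2: 1 → 1
1: 0
5: 4 → 1
4: 0
7: 0
Total: 2 + 4 + 5 + 1 + 0 + 1 + 0 + 0 = 13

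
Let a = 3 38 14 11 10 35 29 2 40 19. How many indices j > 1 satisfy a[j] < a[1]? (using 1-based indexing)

1 such element

The element at index 1 is 3.
Elements after it: 38, 14, 11, 10, 35, 29, 2, 40, 19
Those smaller than 3: 2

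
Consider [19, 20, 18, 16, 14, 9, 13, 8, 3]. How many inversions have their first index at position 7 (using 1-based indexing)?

The element at index 7 is 13.
Elements after it: 8, 3
Those smaller than 13: 8, 3

2 such elements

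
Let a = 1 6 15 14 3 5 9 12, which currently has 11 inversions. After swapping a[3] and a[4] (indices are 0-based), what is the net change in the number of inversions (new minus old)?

-1

Positions 3 and 4 hold 14 and 3; after swapping, the array is [1, 6, 15, 3, 14, 5, 9, 12].
For each element, count later entries that are smaller:
1 → none → 0
6 → 3, 5 → 2
15 → 3, 14, 5, 9, 12 → 5
3 → none → 0
14 → 5, 9, 12 → 3
5 → none → 0
9 → none → 0
12 → none → 0
Sum: 0 + 2 + 5 + 0 + 3 + 0 + 0 + 0 = 10
Change: 10 − 11 = -1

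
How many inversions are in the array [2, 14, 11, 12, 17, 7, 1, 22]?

12

Element-by-element contributions:
2 → 1 → 1
14 → 11, 12, 7, 1 → 4
11 → 7, 1 → 2
12 → 7, 1 → 2
17 → 7, 1 → 2
7 → 1 → 1
1 → none → 0
22 → none → 0
Sum: 1 + 4 + 2 + 2 + 2 + 1 + 0 + 0 = 12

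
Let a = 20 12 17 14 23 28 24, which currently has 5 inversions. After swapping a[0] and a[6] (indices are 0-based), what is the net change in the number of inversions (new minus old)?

Positions 0 and 6 hold 20 and 24; after swapping, the array is [24, 12, 17, 14, 23, 28, 20].
Element-by-element contributions:
24: 5
12: 0
17: 1
14: 0
23: 1
28: 1
20: 0
Sum: 5 + 0 + 1 + 0 + 1 + 1 + 0 = 8
Change: 8 − 5 = +3

+3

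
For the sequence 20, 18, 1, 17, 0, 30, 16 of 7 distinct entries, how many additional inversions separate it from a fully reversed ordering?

8

Maximum inversions for 7 distinct elements is C(7, 2) = 7·6/2 = 21.
Current inversions — for each element, count later smaller elements:
20: 5
18: 4
1: 1
17: 2
0: 0
30: 1
16: 0
Current total: 5 + 4 + 1 + 2 + 0 + 1 + 0 = 13
Shortfall: 21 − 13 = 8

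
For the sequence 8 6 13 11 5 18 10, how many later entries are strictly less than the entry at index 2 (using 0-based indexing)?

The element at index 2 is 13.
Elements after it: 11, 5, 18, 10
Those smaller than 13: 11, 5, 10

3 such elements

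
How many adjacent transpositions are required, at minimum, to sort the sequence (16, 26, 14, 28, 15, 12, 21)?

Swaps: 12

Each adjacent swap fixes exactly one inversion, so the minimum swap count equals the number of inversions.
Count inversions — for each element, later elements that are smaller:
16: 14, 15, 12 → 3
26: 14, 15, 12, 21 → 4
14: 12 → 1
28: 15, 12, 21 → 3
15: 12 → 1
12: none → 0
21: none → 0
Total inversions: 3 + 4 + 1 + 3 + 1 + 0 + 0 = 12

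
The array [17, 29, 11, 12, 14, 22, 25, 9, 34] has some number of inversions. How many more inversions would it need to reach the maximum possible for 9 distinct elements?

21

Maximum inversions for 9 distinct elements is C(9, 2) = 9·8/2 = 36.
Current inversions — for each element, count later smaller elements:
17: 4
29: 6
11: 1
12: 1
14: 1
22: 1
25: 1
9: 0
34: 0
Current total: 4 + 6 + 1 + 1 + 1 + 1 + 1 + 0 + 0 = 15
Shortfall: 36 − 15 = 21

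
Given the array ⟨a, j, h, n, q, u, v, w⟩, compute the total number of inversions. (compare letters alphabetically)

1 out-of-order pair

Count, for each position, how many later elements it exceeds:
a: 0
j: 1
h: 0
n: 0
q: 0
u: 0
v: 0
w: 0
Sum: 0 + 1 + 0 + 0 + 0 + 0 + 0 + 0 = 1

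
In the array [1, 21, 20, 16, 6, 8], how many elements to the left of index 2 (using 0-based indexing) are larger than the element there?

1

The element at index 2 is 20.
Elements before it: 1, 21
Those larger than 20: 21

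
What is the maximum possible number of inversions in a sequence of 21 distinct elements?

The maximum occurs when the array is in strictly decreasing order: every one of the C(21, 2) pairs is inverted.
C(21, 2) = 21·20/2 = 210

210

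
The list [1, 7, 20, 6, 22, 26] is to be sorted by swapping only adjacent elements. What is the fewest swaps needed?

2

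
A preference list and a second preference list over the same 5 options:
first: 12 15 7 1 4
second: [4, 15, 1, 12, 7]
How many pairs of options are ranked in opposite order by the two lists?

7 pairs

Assign each item its position (1..5) in the first ordering, then rewrite the second ordering as that position sequence:
positions: 12→1, 15→2, 7→3, 1→4, 4→5
second ordering as positions: [5, 2, 4, 1, 3]
Discordant pairs = inversions in this position sequence.
5: 2, 4, 1, 3 → 4
2: 1 → 1
4: 1, 3 → 2
1: 0
3: 0
Total: 4 + 1 + 2 + 0 + 0 = 7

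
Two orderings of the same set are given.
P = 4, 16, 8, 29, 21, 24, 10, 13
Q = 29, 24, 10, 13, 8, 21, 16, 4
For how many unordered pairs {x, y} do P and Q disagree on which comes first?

Assign each item its position (1..8) in the first ordering, then rewrite the second ordering as that position sequence:
positions: 4→1, 16→2, 8→3, 29→4, 21→5, 24→6, 10→7, 13→8
second ordering as positions: [4, 6, 7, 8, 3, 5, 2, 1]
Discordant pairs = inversions in this position sequence.
4: 3, 2, 1 → 3
6: 3, 5, 2, 1 → 4
7: 3, 5, 2, 1 → 4
8: 3, 5, 2, 1 → 4
3: 2, 1 → 2
5: 2, 1 → 2
2: 1 → 1
1: 0
Total: 3 + 4 + 4 + 4 + 2 + 2 + 1 + 0 = 20

There are 20 disagreeing pairs.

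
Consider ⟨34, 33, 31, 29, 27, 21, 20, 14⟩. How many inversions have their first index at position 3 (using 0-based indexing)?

4 such elements

The element at index 3 is 29.
Elements after it: 27, 21, 20, 14
Those smaller than 29: 27, 21, 20, 14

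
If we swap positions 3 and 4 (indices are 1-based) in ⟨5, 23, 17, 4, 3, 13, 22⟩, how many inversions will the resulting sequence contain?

10

Positions 3 and 4 hold 17 and 4; after swapping, the array is [5, 23, 4, 17, 3, 13, 22].
For each element, count later entries that are smaller:
5 → 4, 3 → 2
23 → 4, 17, 3, 13, 22 → 5
4 → 3 → 1
17 → 3, 13 → 2
3 → none → 0
13 → none → 0
22 → none → 0
Sum: 2 + 5 + 1 + 2 + 0 + 0 + 0 = 10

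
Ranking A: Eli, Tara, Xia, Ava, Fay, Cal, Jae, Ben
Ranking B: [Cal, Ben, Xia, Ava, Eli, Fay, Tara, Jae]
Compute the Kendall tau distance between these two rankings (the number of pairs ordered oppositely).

Assign each item its position (1..8) in the first ordering, then rewrite the second ordering as that position sequence:
positions: Eli→1, Tara→2, Xia→3, Ava→4, Fay→5, Cal→6, Jae→7, Ben→8
second ordering as positions: [6, 8, 3, 4, 1, 5, 2, 7]
Discordant pairs = inversions in this position sequence.
6: 3, 4, 1, 5, 2 → 5
8: 3, 4, 1, 5, 2, 7 → 6
3: 1, 2 → 2
4: 1, 2 → 2
1: 0
5: 2 → 1
2: 0
7: 0
Total: 5 + 6 + 2 + 2 + 0 + 1 + 0 + 0 = 16

16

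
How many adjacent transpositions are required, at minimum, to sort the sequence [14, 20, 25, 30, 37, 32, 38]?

1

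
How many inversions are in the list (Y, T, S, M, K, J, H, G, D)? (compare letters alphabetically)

36 out-of-order pairs

Sweep left to right; for each value list the smaller values that follow it:
Y: 8
T: 7
S: 6
M: 5
K: 4
J: 3
H: 2
G: 1
D: 0
Sum: 8 + 7 + 6 + 5 + 4 + 3 + 2 + 1 + 0 = 36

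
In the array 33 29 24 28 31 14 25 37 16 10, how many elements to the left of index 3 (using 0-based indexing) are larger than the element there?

The element at index 3 is 28.
Elements before it: 33, 29, 24
Those larger than 28: 33, 29

2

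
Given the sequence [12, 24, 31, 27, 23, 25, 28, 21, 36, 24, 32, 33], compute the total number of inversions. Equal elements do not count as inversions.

Sweep left to right; for each value list the smaller values that follow it:
12: 0
24: 2
31: 6
27: 4
23: 1
25: 2
28: 2
21: 0
36: 3
24: 0
32: 0
33: 0
Sum: 0 + 2 + 6 + 4 + 1 + 2 + 2 + 0 + 3 + 0 + 0 + 0 = 20

20 out-of-order pairs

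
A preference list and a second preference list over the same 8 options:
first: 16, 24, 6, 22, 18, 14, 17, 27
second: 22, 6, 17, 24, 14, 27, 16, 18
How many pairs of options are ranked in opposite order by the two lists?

Assign each item its position (1..8) in the first ordering, then rewrite the second ordering as that position sequence:
positions: 16→1, 24→2, 6→3, 22→4, 18→5, 14→6, 17→7, 27→8
second ordering as positions: [4, 3, 7, 2, 6, 8, 1, 5]
Discordant pairs = inversions in this position sequence.
4: 3, 2, 1 → 3
3: 2, 1 → 2
7: 2, 6, 1, 5 → 4
2: 1 → 1
6: 1, 5 → 2
8: 1, 5 → 2
1: 0
5: 0
Total: 3 + 2 + 4 + 1 + 2 + 2 + 0 + 0 = 14

14 pairs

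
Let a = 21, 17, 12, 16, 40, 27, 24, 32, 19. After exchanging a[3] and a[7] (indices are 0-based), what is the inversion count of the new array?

Positions 3 and 7 hold 16 and 32; after swapping, the array is [21, 17, 12, 32, 40, 27, 24, 16, 19].
Element-by-element contributions:
21 → 17, 12, 16, 19 → 4
17 → 12, 16 → 2
12 → none → 0
32 → 27, 24, 16, 19 → 4
40 → 27, 24, 16, 19 → 4
27 → 24, 16, 19 → 3
24 → 16, 19 → 2
16 → none → 0
19 → none → 0
Sum: 4 + 2 + 0 + 4 + 4 + 3 + 2 + 0 + 0 = 19

19 inversions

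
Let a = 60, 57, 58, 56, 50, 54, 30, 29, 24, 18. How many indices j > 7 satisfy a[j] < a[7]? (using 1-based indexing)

3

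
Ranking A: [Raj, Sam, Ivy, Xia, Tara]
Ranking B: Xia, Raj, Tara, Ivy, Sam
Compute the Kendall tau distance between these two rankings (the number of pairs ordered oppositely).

6 discordant pairs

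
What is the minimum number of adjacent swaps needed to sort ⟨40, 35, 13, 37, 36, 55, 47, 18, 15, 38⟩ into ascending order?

Each adjacent swap fixes exactly one inversion, so the minimum swap count equals the number of inversions.
Count inversions — for each element, later elements that are smaller:
40: 35, 13, 37, 36, 18, 15, 38 → 7
35: 13, 18, 15 → 3
13: none → 0
37: 36, 18, 15 → 3
36: 18, 15 → 2
55: 47, 18, 15, 38 → 4
47: 18, 15, 38 → 3
18: 15 → 1
15: none → 0
38: none → 0
Total inversions: 7 + 3 + 0 + 3 + 2 + 4 + 3 + 1 + 0 + 0 = 23

23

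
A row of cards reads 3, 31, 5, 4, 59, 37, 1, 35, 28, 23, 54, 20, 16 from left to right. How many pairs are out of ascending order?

37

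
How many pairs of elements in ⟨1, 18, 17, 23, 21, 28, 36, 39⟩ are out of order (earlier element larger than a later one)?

Inversions: 2

Count, for each position, how many later elements it exceeds:
1: 0
18: 1
17: 0
23: 1
21: 0
28: 0
36: 0
39: 0
Sum: 0 + 1 + 0 + 1 + 0 + 0 + 0 + 0 = 2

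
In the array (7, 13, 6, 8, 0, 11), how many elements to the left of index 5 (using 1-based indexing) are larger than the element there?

4

The element at index 5 is 0.
Elements before it: 7, 13, 6, 8
Those larger than 0: 7, 13, 6, 8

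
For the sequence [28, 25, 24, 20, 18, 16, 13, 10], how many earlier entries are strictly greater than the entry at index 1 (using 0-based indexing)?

1 such element

The element at index 1 is 25.
Elements before it: 28
Those larger than 25: 28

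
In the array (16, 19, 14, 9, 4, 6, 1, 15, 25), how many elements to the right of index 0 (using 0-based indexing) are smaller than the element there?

6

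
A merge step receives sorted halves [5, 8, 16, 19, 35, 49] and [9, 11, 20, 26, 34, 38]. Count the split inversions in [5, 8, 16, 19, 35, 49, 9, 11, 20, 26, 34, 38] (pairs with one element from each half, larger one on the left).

Count, for every r in R, how many entries of L exceed r:
r = 9: 16, 19, 35, 49 → 4
r = 11: 16, 19, 35, 49 → 4
r = 20: 35, 49 → 2
r = 26: 35, 49 → 2
r = 34: 35, 49 → 2
r = 38: 49 → 1
Cross-inversions: 4 + 4 + 2 + 2 + 2 + 1 = 15

15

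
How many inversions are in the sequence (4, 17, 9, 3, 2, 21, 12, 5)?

Inversions: 14

Element-by-element contributions:
4 → 3, 2 → 2
17 → 9, 3, 2, 12, 5 → 5
9 → 3, 2, 5 → 3
3 → 2 → 1
2 → none → 0
21 → 12, 5 → 2
12 → 5 → 1
5 → none → 0
Sum: 2 + 5 + 3 + 1 + 0 + 2 + 1 + 0 = 14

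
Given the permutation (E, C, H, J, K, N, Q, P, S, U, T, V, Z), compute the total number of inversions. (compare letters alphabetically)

Inversions: 3

Element-by-element contributions:
E → C → 1
C → none → 0
H → none → 0
J → none → 0
K → none → 0
N → none → 0
Q → P → 1
P → none → 0
S → none → 0
U → T → 1
T → none → 0
V → none → 0
Z → none → 0
Sum: 1 + 0 + 0 + 0 + 0 + 0 + 1 + 0 + 0 + 1 + 0 + 0 + 0 = 3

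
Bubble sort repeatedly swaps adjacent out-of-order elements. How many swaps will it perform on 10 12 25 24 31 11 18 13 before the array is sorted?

Minimum adjacent swaps = number of inversions (each swap of adjacent out-of-order elements removes one inversion and no swap can remove more).
Count inversions — for each element, later elements that are smaller:
10: none → 0
12: 11 → 1
25: 24, 11, 18, 13 → 4
24: 11, 18, 13 → 3
31: 11, 18, 13 → 3
11: none → 0
18: 13 → 1
13: none → 0
Total inversions: 0 + 1 + 4 + 3 + 3 + 0 + 1 + 0 = 12

There are 12 swaps.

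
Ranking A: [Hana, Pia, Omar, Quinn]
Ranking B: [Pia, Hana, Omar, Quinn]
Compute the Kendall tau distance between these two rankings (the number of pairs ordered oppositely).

1

Assign each item its position (1..4) in the first ordering, then rewrite the second ordering as that position sequence:
positions: Hana→1, Pia→2, Omar→3, Quinn→4
second ordering as positions: [2, 1, 3, 4]
Discordant pairs = inversions in this position sequence.
2: 1 → 1
1: 0
3: 0
4: 0
Total: 1 + 0 + 0 + 0 = 1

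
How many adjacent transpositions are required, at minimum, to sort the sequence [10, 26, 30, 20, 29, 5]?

The minimum number of adjacent swaps to sort an array equals its inversion count, since every such swap removes exactly one inversion.
Count inversions — for each element, later elements that are smaller:
10: 5 → 1
26: 20, 5 → 2
30: 20, 29, 5 → 3
20: 5 → 1
29: 5 → 1
5: none → 0
Total inversions: 1 + 2 + 3 + 1 + 1 + 0 = 8

8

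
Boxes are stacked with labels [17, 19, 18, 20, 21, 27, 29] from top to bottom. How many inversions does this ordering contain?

1

Element-by-element contributions:
17 → none → 0
19 → 18 → 1
18 → none → 0
20 → none → 0
21 → none → 0
27 → none → 0
29 → none → 0
Sum: 0 + 1 + 0 + 0 + 0 + 0 + 0 = 1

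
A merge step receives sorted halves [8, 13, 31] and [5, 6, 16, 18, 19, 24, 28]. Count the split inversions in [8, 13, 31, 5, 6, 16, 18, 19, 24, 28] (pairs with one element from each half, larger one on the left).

For each element r of the right run, count left-run elements greater than r:
r = 5: 8, 13, 31 → 3
r = 6: 8, 13, 31 → 3
r = 16: 31 → 1
r = 18: 31 → 1
r = 19: 31 → 1
r = 24: 31 → 1
r = 28: 31 → 1
Cross-inversions: 3 + 3 + 1 + 1 + 1 + 1 + 1 = 11

11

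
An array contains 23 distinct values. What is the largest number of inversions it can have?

Inversions: 253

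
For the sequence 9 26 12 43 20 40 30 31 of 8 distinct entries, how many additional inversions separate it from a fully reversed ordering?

20

Maximum inversions for 8 distinct elements is C(8, 2) = 8·7/2 = 28.
Current inversions — for each element, count later smaller elements:
9: 0
26: 2
12: 0
43: 4
20: 0
40: 2
30: 0
31: 0
Current total: 0 + 2 + 0 + 4 + 0 + 2 + 0 + 0 = 8
Shortfall: 28 − 8 = 20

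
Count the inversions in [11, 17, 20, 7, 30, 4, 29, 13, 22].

Sweep left to right; for each value list the smaller values that follow it:
11 → 7, 4 → 2
17 → 7, 4, 13 → 3
20 → 7, 4, 13 → 3
7 → 4 → 1
30 → 4, 29, 13, 22 → 4
4 → none → 0
29 → 13, 22 → 2
13 → none → 0
22 → none → 0
Sum: 2 + 3 + 3 + 1 + 4 + 0 + 2 + 0 + 0 = 15

There are 15 inversions.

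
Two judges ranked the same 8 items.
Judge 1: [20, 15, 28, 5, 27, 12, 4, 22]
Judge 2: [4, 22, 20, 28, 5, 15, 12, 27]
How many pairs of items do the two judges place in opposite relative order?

15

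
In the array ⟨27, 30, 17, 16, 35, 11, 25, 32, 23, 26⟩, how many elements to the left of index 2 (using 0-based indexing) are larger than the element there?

2

The element at index 2 is 17.
Elements before it: 27, 30
Those larger than 17: 27, 30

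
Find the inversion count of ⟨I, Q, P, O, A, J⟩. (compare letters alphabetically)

10 inversions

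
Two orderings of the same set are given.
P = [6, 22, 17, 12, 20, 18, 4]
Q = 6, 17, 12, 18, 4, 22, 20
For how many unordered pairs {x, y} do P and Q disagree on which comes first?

6

Assign each item its position (1..7) in the first ordering, then rewrite the second ordering as that position sequence:
positions: 6→1, 22→2, 17→3, 12→4, 20→5, 18→6, 4→7
second ordering as positions: [1, 3, 4, 6, 7, 2, 5]
Discordant pairs = inversions in this position sequence.
1: 0
3: 2 → 1
4: 2 → 1
6: 2, 5 → 2
7: 2, 5 → 2
2: 0
5: 0
Total: 0 + 1 + 1 + 2 + 2 + 0 + 0 = 6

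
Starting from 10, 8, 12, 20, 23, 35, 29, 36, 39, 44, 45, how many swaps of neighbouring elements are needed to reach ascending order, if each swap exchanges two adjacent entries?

2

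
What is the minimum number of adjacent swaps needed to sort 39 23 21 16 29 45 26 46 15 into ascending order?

Minimum adjacent swaps = number of inversions (each swap of adjacent out-of-order elements removes one inversion and no swap can remove more).
Count inversions — for each element, later elements that are smaller:
39: 23, 21, 16, 29, 26, 15 → 6
23: 21, 16, 15 → 3
21: 16, 15 → 2
16: 15 → 1
29: 26, 15 → 2
45: 26, 15 → 2
26: 15 → 1
46: 15 → 1
15: none → 0
Total inversions: 6 + 3 + 2 + 1 + 2 + 2 + 1 + 1 + 0 = 18

18 adjacent swaps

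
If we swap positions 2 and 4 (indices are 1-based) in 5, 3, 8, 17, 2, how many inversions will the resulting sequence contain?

Positions 2 and 4 hold 3 and 17; after swapping, the array is [5, 17, 8, 3, 2].
Sweep left to right; for each value list the smaller values that follow it:
5 → 3, 2 → 2
17 → 8, 3, 2 → 3
8 → 3, 2 → 2
3 → 2 → 1
2 → none → 0
Sum: 2 + 3 + 2 + 1 + 0 = 8

8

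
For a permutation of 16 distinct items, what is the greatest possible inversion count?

Inversions: 120

The maximum occurs when the array is in strictly decreasing order: every one of the C(16, 2) pairs is inverted.
C(16, 2) = 16·15/2 = 120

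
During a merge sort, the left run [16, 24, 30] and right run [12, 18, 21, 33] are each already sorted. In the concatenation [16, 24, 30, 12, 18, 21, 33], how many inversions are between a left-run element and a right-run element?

7

Count, for every r in R, how many entries of L exceed r:
r = 12: 16, 24, 30 → 3
r = 18: 24, 30 → 2
r = 21: 24, 30 → 2
r = 33: none → 0
Cross-inversions: 3 + 2 + 2 + 0 = 7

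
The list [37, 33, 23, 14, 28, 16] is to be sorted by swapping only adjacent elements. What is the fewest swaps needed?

12 swaps

Minimum adjacent swaps = number of inversions (each swap of adjacent out-of-order elements removes one inversion and no swap can remove more).
Count inversions — for each element, later elements that are smaller:
37: 33, 23, 14, 28, 16 → 5
33: 23, 14, 28, 16 → 4
23: 14, 16 → 2
14: none → 0
28: 16 → 1
16: none → 0
Total inversions: 5 + 4 + 2 + 0 + 1 + 0 = 12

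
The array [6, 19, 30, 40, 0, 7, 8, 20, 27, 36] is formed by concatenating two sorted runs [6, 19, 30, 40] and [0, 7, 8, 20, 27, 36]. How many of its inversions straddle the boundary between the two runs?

There are 15 split inversions.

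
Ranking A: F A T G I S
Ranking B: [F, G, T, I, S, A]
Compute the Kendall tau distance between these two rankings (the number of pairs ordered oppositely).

Discordant pairs: 5

Assign each item its position (1..6) in the first ordering, then rewrite the second ordering as that position sequence:
positions: F→1, A→2, T→3, G→4, I→5, S→6
second ordering as positions: [1, 4, 3, 5, 6, 2]
Discordant pairs = inversions in this position sequence.
1: 0
4: 3, 2 → 2
3: 2 → 1
5: 2 → 1
6: 2 → 1
2: 0
Total: 0 + 2 + 1 + 1 + 1 + 0 = 5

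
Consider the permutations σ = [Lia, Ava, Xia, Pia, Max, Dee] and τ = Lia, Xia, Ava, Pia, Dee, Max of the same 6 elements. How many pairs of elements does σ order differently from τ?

Assign each item its position (1..6) in the first ordering, then rewrite the second ordering as that position sequence:
positions: Lia→1, Ava→2, Xia→3, Pia→4, Max→5, Dee→6
second ordering as positions: [1, 3, 2, 4, 6, 5]
Discordant pairs = inversions in this position sequence.
1: 0
3: 2 → 1
2: 0
4: 0
6: 5 → 1
5: 0
Total: 0 + 1 + 0 + 0 + 1 + 0 = 2

There are 2 discordant pairs.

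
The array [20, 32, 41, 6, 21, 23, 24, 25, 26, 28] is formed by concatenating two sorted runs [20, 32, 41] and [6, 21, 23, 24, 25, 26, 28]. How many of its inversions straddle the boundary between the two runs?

15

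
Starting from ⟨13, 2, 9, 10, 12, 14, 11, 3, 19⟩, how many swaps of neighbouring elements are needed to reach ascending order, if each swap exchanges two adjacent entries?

Adjacent swaps: 13

Each adjacent swap fixes exactly one inversion, so the minimum swap count equals the number of inversions.
Count inversions — for each element, later elements that are smaller:
13: 2, 9, 10, 12, 11, 3 → 6
2: none → 0
9: 3 → 1
10: 3 → 1
12: 11, 3 → 2
14: 11, 3 → 2
11: 3 → 1
3: none → 0
19: none → 0
Total inversions: 6 + 0 + 1 + 1 + 2 + 2 + 1 + 0 + 0 = 13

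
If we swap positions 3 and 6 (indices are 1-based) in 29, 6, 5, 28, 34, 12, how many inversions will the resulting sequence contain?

Positions 3 and 6 hold 5 and 12; after swapping, the array is [29, 6, 12, 28, 34, 5].
Sweep left to right; for each value list the smaller values that follow it:
29 → 6, 12, 28, 5 → 4
6 → 5 → 1
12 → 5 → 1
28 → 5 → 1
34 → 5 → 1
5 → none → 0
Sum: 4 + 1 + 1 + 1 + 1 + 0 = 8

8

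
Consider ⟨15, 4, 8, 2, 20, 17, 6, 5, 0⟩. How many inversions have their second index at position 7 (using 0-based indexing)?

5

The element at index 7 is 5.
Elements before it: 15, 4, 8, 2, 20, 17, 6
Those larger than 5: 15, 8, 20, 17, 6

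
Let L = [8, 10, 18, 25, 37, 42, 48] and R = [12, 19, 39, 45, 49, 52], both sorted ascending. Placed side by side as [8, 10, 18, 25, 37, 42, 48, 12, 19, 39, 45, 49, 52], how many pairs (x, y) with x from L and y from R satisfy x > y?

Take each right-half value and tally the left-half values above it:
r = 12: 18, 25, 37, 42, 48 → 5
r = 19: 25, 37, 42, 48 → 4
r = 39: 42, 48 → 2
r = 45: 48 → 1
r = 49: none → 0
r = 52: none → 0
Cross-inversions: 5 + 4 + 2 + 1 + 0 + 0 = 12

12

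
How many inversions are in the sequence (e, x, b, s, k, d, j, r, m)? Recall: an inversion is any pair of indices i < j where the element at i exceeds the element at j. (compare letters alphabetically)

17

Count, for each position, how many later elements it exceeds:
e → b, d → 2
x → b, s, k, d, j, r, m → 7
b → none → 0
s → k, d, j, r, m → 5
k → d, j → 2
d → none → 0
j → none → 0
r → m → 1
m → none → 0
Sum: 2 + 7 + 0 + 5 + 2 + 0 + 0 + 1 + 0 = 17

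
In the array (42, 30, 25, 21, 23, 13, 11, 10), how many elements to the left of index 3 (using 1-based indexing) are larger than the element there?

The element at index 3 is 25.
Elements before it: 42, 30
Those larger than 25: 42, 30

2 such elements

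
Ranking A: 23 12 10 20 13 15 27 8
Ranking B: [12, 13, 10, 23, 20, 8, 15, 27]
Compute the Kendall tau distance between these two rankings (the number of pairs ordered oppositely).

Discordant pairs: 7

Assign each item its position (1..8) in the first ordering, then rewrite the second ordering as that position sequence:
positions: 23→1, 12→2, 10→3, 20→4, 13→5, 15→6, 27→7, 8→8
second ordering as positions: [2, 5, 3, 1, 4, 8, 6, 7]
Discordant pairs = inversions in this position sequence.
2: 1 → 1
5: 3, 1, 4 → 3
3: 1 → 1
1: 0
4: 0
8: 6, 7 → 2
6: 0
7: 0
Total: 1 + 3 + 1 + 0 + 0 + 2 + 0 + 0 = 7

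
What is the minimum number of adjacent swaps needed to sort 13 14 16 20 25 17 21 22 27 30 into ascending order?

Each adjacent swap fixes exactly one inversion, so the minimum swap count equals the number of inversions.
Count inversions — for each element, later elements that are smaller:
13: none → 0
14: none → 0
16: none → 0
20: 17 → 1
25: 17, 21, 22 → 3
17: none → 0
21: none → 0
22: none → 0
27: none → 0
30: none → 0
Total inversions: 0 + 0 + 0 + 1 + 3 + 0 + 0 + 0 + 0 + 0 = 4

4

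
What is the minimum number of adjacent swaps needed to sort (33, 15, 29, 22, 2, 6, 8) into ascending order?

Adjacent swaps: 16

Each adjacent swap fixes exactly one inversion, so the minimum swap count equals the number of inversions.
Count inversions — for each element, later elements that are smaller:
33: 15, 29, 22, 2, 6, 8 → 6
15: 2, 6, 8 → 3
29: 22, 2, 6, 8 → 4
22: 2, 6, 8 → 3
2: none → 0
6: none → 0
8: none → 0
Total inversions: 6 + 3 + 4 + 3 + 0 + 0 + 0 = 16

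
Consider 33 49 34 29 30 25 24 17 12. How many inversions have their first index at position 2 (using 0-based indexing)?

6

The element at index 2 is 34.
Elements after it: 29, 30, 25, 24, 17, 12
Those smaller than 34: 29, 30, 25, 24, 17, 12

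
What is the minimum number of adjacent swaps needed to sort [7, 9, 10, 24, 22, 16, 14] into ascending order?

6 adjacent swaps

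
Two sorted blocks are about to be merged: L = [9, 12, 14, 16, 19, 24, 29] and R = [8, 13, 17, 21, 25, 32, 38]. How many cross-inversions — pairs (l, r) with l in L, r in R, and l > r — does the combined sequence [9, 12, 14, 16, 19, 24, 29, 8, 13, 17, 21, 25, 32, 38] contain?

18 cross-inversions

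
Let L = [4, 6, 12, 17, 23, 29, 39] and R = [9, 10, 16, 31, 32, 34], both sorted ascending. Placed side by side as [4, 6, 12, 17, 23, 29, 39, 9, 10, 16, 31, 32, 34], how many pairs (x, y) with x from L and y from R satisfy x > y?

For each element r of the right run, count left-run elements greater than r:
r = 9: 12, 17, 23, 29, 39 → 5
r = 10: 12, 17, 23, 29, 39 → 5
r = 16: 17, 23, 29, 39 → 4
r = 31: 39 → 1
r = 32: 39 → 1
r = 34: 39 → 1
Cross-inversions: 5 + 5 + 4 + 1 + 1 + 1 = 17

17 cross-inversions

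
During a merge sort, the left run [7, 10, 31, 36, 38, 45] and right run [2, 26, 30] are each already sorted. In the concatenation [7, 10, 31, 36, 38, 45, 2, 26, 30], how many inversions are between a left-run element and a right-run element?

For each element r of the right run, count left-run elements greater than r:
r = 2: 7, 10, 31, 36, 38, 45 → 6
r = 26: 31, 36, 38, 45 → 4
r = 30: 31, 36, 38, 45 → 4
Cross-inversions: 6 + 4 + 4 = 14

There are 14 cross-inversions.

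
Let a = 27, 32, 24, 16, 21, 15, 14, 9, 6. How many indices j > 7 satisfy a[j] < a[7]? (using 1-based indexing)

The element at index 7 is 14.
Elements after it: 9, 6
Those smaller than 14: 9, 6

2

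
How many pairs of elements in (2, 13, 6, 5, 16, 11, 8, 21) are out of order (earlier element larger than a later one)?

8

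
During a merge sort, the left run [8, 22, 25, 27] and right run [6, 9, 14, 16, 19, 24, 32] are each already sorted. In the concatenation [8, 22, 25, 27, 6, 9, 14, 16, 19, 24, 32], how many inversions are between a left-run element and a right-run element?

There are 18 split inversions.

Count, for every r in R, how many entries of L exceed r:
r = 6: 8, 22, 25, 27 → 4
r = 9: 22, 25, 27 → 3
r = 14: 22, 25, 27 → 3
r = 16: 22, 25, 27 → 3
r = 19: 22, 25, 27 → 3
r = 24: 25, 27 → 2
r = 32: none → 0
Cross-inversions: 4 + 3 + 3 + 3 + 3 + 2 + 0 = 18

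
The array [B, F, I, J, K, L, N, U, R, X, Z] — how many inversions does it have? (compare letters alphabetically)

1 inversion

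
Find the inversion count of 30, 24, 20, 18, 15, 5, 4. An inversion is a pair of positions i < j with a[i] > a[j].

For each element, count later entries that are smaller:
30: 6
24: 5
20: 4
18: 3
15: 2
5: 1
4: 0
Sum: 6 + 5 + 4 + 3 + 2 + 1 + 0 = 21

21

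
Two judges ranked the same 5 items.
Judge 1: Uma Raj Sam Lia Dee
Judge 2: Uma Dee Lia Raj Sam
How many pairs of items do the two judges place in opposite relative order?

Assign each item its position (1..5) in the first ordering, then rewrite the second ordering as that position sequence:
positions: Uma→1, Raj→2, Sam→3, Lia→4, Dee→5
second ordering as positions: [1, 5, 4, 2, 3]
Discordant pairs = inversions in this position sequence.
1: 0
5: 4, 2, 3 → 3
4: 2, 3 → 2
2: 0
3: 0
Total: 0 + 3 + 2 + 0 + 0 = 5

There are 5 discordant pairs.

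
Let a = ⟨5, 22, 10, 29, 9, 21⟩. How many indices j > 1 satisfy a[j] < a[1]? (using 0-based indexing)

The element at index 1 is 22.
Elements after it: 10, 29, 9, 21
Those smaller than 22: 10, 9, 21

3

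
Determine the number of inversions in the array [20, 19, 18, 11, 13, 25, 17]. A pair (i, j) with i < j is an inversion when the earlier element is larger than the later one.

Element-by-element contributions:
20: 5
19: 4
18: 3
11: 0
13: 0
25: 1
17: 0
Sum: 5 + 4 + 3 + 0 + 0 + 1 + 0 = 13

13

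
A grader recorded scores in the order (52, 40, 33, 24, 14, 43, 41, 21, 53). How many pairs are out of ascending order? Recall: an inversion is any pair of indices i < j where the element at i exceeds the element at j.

19

Count, for each position, how many later elements it exceeds:
52 → 40, 33, 24, 14, 43, 41, 21 → 7
40 → 33, 24, 14, 21 → 4
33 → 24, 14, 21 → 3
24 → 14, 21 → 2
14 → none → 0
43 → 41, 21 → 2
41 → 21 → 1
21 → none → 0
53 → none → 0
Sum: 7 + 4 + 3 + 2 + 0 + 2 + 1 + 0 + 0 = 19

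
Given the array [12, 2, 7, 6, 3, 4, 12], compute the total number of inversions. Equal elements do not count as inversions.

10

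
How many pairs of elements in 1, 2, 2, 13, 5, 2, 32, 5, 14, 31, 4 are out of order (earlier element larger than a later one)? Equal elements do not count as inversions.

13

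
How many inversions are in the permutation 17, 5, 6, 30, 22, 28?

Listing every pair i<j with a[i]>a[j] (using 0-based positions):
(0,1): 17 > 5
(0,2): 17 > 6
(3,4): 30 > 22
(3,5): 30 > 28
That's 4 pairs.

4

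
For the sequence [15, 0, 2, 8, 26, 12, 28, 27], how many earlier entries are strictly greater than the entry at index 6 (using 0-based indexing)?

The element at index 6 is 28.
Elements before it: 15, 0, 2, 8, 26, 12
None of them are larger than 28.

0 such elements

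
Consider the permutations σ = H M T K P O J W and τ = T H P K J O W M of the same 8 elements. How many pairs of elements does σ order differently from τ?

Assign each item its position (1..8) in the first ordering, then rewrite the second ordering as that position sequence:
positions: H→1, M→2, T→3, K→4, P→5, O→6, J→7, W→8
second ordering as positions: [3, 1, 5, 4, 7, 6, 8, 2]
Discordant pairs = inversions in this position sequence.
3: 1, 2 → 2
1: 0
5: 4, 2 → 2
4: 2 → 1
7: 6, 2 → 2
6: 2 → 1
8: 2 → 1
2: 0
Total: 2 + 0 + 2 + 1 + 2 + 1 + 1 + 0 = 9

Discordant pairs: 9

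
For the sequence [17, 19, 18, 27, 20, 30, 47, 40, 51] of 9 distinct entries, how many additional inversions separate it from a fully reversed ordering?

33

Maximum inversions for 9 distinct elements is C(9, 2) = 9·8/2 = 36.
Current inversions — for each element, count later smaller elements:
17: 0
19: 1
18: 0
27: 1
20: 0
30: 0
47: 1
40: 0
51: 0
Current total: 0 + 1 + 0 + 1 + 0 + 0 + 1 + 0 + 0 = 3
Shortfall: 36 − 3 = 33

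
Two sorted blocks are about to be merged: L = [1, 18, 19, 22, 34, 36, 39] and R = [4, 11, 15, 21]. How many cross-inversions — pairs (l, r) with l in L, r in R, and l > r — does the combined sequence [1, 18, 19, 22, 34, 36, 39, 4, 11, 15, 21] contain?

22 cross-inversions

Count, for every r in R, how many entries of L exceed r:
r = 4: 18, 19, 22, 34, 36, 39 → 6
r = 11: 18, 19, 22, 34, 36, 39 → 6
r = 15: 18, 19, 22, 34, 36, 39 → 6
r = 21: 22, 34, 36, 39 → 4
Cross-inversions: 6 + 6 + 6 + 4 = 22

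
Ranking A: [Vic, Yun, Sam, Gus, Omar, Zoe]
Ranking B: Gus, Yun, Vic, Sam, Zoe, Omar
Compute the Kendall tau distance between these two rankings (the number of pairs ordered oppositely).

5

Assign each item its position (1..6) in the first ordering, then rewrite the second ordering as that position sequence:
positions: Vic→1, Yun→2, Sam→3, Gus→4, Omar→5, Zoe→6
second ordering as positions: [4, 2, 1, 3, 6, 5]
Discordant pairs = inversions in this position sequence.
4: 2, 1, 3 → 3
2: 1 → 1
1: 0
3: 0
6: 5 → 1
5: 0
Total: 3 + 1 + 0 + 0 + 1 + 0 = 5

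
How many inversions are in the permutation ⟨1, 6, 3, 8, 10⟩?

Count, for each position, how many later elements it exceeds:
1: 0
6: 1
3: 0
8: 0
10: 0
Sum: 0 + 1 + 0 + 0 + 0 = 1

1 inversion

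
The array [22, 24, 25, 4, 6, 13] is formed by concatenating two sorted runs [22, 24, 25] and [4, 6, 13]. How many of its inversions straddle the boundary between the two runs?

For each element r of the right run, count left-run elements greater than r:
r = 4: 22, 24, 25 → 3
r = 6: 22, 24, 25 → 3
r = 13: 22, 24, 25 → 3
Cross-inversions: 3 + 3 + 3 = 9

9 split inversions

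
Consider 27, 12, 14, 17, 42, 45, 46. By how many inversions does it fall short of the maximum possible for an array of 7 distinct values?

18

Maximum inversions for 7 distinct elements is C(7, 2) = 7·6/2 = 21.
Current inversions — for each element, count later smaller elements:
27: 3
12: 0
14: 0
17: 0
42: 0
45: 0
46: 0
Current total: 3 + 0 + 0 + 0 + 0 + 0 + 0 = 3
Shortfall: 21 − 3 = 18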